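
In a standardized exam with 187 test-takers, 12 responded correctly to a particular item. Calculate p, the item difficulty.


Item difficulty p = number correct / total examinees
p = 12 / 187
p = 0.0642

0.0642


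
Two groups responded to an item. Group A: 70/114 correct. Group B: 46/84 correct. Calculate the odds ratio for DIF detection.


Odds_A = 70/44 = 1.5909
Odds_B = 46/38 = 1.2105
OR = Odds_A / Odds_B = 1.5909 / 1.2105
Exactly, OR = (70 * 38) / (44 * 46) = 2660 / 2024
OR = 1.3142

1.3142


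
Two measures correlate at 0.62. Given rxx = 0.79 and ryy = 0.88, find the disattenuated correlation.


r_corrected = rxy / sqrt(rxx * ryy)
= 0.62 / sqrt(0.79 * 0.88)
= 0.62 / sqrt(0.6952)
= 0.62 / 0.833787
r_corrected = 0.7436

0.7436


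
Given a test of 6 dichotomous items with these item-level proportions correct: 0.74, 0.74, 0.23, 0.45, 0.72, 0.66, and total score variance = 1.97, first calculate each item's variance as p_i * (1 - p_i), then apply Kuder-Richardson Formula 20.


For each item, compute p_i * q_i:
  Item 1: 0.74 * 0.26 = 0.1924
  Item 2: 0.74 * 0.26 = 0.1924
  Item 3: 0.23 * 0.77 = 0.1771
  Item 4: 0.45 * 0.55 = 0.2475
  Item 5: 0.72 * 0.28 = 0.2016
  Item 6: 0.66 * 0.34 = 0.2244
Sum(p_i * q_i) = 0.1924 + 0.1924 + 0.1771 + 0.2475 + 0.2016 + 0.2244 = 1.2354
KR-20 = (k/(k-1)) * (1 - Sum(p_i*q_i) / Var_total)
= (6/5) * (1 - 1.2354/1.97)
= 1.2 * 0.3729
KR-20 = 0.4475

0.4475


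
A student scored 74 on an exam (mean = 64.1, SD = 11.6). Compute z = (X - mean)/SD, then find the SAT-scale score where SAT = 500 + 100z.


z = (X - mean) / SD = (74 - 64.1) / 11.6
z = 9.9 / 11.6
z = 0.8534
SAT-scale = SAT = 500 + 100z
Carry z at full precision (z = 9.9 / 11.6) into the conversion:
SAT-scale = 500 + 100 * (9.9 / 11.6) = 500 + 990 / 11.6
SAT-scale = 500 + 85.3448
SAT-scale = 585.3448

585.3448


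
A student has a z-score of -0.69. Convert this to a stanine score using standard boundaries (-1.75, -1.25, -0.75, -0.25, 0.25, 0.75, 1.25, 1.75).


Stanine boundaries: [-1.75, -1.25, -0.75, -0.25, 0.25, 0.75, 1.25, 1.75]
z = -0.69
Check each boundary:
  z >= -1.75 -> could be stanine 2
  z >= -1.25 -> could be stanine 3
  z >= -0.75 -> could be stanine 4
  z < -0.25
  z < 0.25
  z < 0.75
  z < 1.25
  z < 1.75
Highest qualifying boundary gives stanine = 4

4


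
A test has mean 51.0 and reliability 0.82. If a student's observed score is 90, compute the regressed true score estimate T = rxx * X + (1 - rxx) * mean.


T_est = rxx * X + (1 - rxx) * mean
T_est = 0.82 * 90 + 0.18 * 51.0
T_est = 73.8 + 9.18
T_est = 82.98

82.98


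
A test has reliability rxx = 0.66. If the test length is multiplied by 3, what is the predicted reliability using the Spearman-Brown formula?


r_new = (n * rxx) / (1 + (n-1) * rxx)
r_new = (3 * 0.66) / (1 + 2 * 0.66)
r_new = 1.98 / 2.32
r_new = 0.8534

0.8534


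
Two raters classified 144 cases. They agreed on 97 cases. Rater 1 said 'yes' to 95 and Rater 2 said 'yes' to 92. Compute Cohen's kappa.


P_o = 97/144 = 0.673611
P_e = (95*92 + 49*52) / 20736 = 0.544367
kappa = (P_o - P_e) / (1 - P_e)
kappa = (0.673611 - 0.544367) / (1 - 0.544367)
kappa = 0.2837

0.2837


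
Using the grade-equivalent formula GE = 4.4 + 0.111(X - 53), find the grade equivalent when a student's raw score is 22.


raw - median = 22 - 53 = -31
slope * diff = 0.111 * -31 = -3.441
GE = 4.4 + -3.441
GE = 0.959

0.959


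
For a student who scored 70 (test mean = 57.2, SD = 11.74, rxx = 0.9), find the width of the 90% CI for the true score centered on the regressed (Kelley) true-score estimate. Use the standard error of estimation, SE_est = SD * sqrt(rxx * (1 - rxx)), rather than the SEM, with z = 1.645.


True score estimate = 0.9*70 + 0.1*57.2 = 68.72
SE_est = SD * sqrt(rxx * (1 - rxx)) = 11.74 * sqrt(0.9 * 0.1) = 11.74 * sqrt(0.09) = 3.522
CI = T_est +/- z * SE_est, so width = 2 * z * SE_est = 2 * 1.645 * 3.522
Width = 11.5874

11.5874


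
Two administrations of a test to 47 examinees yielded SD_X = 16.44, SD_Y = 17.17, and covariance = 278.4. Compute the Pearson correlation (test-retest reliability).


r = cov(X,Y) / (SD_X * SD_Y)
r = 278.4 / (16.44 * 17.17)
r = 278.4 / 282.2748
r = 0.9863

0.9863


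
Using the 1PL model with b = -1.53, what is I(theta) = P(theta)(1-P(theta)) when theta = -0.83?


P = 1/(1+exp(-(-0.83--1.53))) = 0.6682
I = P*(1-P) = 0.6682 * 0.3318
I = 0.2217

0.2217


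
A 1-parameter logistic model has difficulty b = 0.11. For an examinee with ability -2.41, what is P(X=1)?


theta - b = -2.41 - 0.11 = -2.52
exp(-(theta - b)) = exp(2.52) = 12.4286
P = 1 / (1 + 12.4286)
P = 0.0745

0.0745


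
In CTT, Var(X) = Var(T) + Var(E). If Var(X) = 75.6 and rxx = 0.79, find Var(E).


var_true = rxx * var_obs = 0.79 * 75.6 = 59.724
var_error = var_obs - var_true
var_error = 75.6 - 59.724
var_error = 15.876

15.876


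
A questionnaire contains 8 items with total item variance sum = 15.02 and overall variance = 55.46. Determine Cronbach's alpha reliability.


alpha = (k/(k-1)) * (1 - sum(si^2)/s_total^2)
= (8/7) * (1 - 15.02/55.46)
alpha = 0.8333

0.8333


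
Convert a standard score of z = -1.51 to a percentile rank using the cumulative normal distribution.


CDF(z) = 0.5 * (1 + erf(z/sqrt(2)))
erf(-1.0677) = -0.869
CDF = 0.0655
Percentile rank = 0.0655 * 100 = 6.55

6.55


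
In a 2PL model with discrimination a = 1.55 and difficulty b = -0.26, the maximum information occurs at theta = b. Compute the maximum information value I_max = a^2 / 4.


For 2PL, max info at theta = b = -0.26
I_max = a^2 / 4 = 1.55^2 / 4
= 2.4025 / 4
I_max = 0.6006

0.6006


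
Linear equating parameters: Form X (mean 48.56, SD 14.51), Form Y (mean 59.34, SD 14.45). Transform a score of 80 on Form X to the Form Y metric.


slope = SD_Y / SD_X = 14.45 / 14.51 ~ 0.9959
intercept = mean_Y - slope * mean_X = 59.34 - (14.45 / 14.51) * 48.56 ~ 10.9808
Y = slope * X + intercept. To avoid rounding drift from the rounded slope/intercept, evaluate the equivalent form Y = mean_Y + SD_Y * (X - mean_X) / SD_X at full precision:
Y = 59.34 + 14.45 * (80 - 48.56) / 14.51
Y = 59.34 + 14.45 * 31.44 / 14.51
Y = 59.34 + 454.308 / 14.51
Y = 59.34 + 31.31
Y = 90.65

90.65


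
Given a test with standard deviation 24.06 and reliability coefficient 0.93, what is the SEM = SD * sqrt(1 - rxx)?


SEM = SD * sqrt(1 - rxx)
SEM = 24.06 * sqrt(1 - 0.93)
SEM = 24.06 * sqrt(0.07) = 24.06 * 0.264575
SEM = 6.3657

6.3657


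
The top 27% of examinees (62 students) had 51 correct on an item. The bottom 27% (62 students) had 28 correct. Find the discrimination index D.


p_upper = 51/62 = 0.8226
p_lower = 28/62 = 0.4516
D = 0.8226 - 0.4516 = 0.371

0.371


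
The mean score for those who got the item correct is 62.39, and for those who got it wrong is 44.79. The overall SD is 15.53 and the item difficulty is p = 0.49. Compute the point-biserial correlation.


q = 1 - p = 0.51
rpb = ((M1 - M0) / SD) * sqrt(p * q)
rpb = ((62.39 - 44.79) / 15.53) * sqrt(0.49 * 0.51)
rpb = 0.5665

0.5665


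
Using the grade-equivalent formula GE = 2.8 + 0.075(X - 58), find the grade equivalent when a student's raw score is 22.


raw - median = 22 - 58 = -36
slope * diff = 0.075 * -36 = -2.7
GE = 2.8 + -2.7
GE = 0.1

0.1


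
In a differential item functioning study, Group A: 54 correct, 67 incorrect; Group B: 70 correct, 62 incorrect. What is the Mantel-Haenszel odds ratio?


Odds_A = 54/67 = 0.806
Odds_B = 70/62 = 1.129
OR = Odds_A / Odds_B = 0.806 / 1.129
Exactly, OR = (54 * 62) / (67 * 70) = 3348 / 4690
OR = 0.7139

0.7139


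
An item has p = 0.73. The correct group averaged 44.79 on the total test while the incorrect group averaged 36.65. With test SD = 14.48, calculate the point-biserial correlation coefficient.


q = 1 - p = 0.27
rpb = ((M1 - M0) / SD) * sqrt(p * q)
rpb = ((44.79 - 36.65) / 14.48) * sqrt(0.73 * 0.27)
rpb = 0.2496

0.2496


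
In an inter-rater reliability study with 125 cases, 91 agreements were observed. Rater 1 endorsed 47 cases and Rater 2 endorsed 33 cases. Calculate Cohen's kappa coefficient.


P_o = 91/125 = 0.728
P_e = (47*33 + 78*92) / 15625 = 0.558528
kappa = (P_o - P_e) / (1 - P_e)
kappa = (0.728 - 0.558528) / (1 - 0.558528)
kappa = 0.3839

0.3839


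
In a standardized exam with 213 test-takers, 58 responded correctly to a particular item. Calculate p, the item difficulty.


Item difficulty p = number correct / total examinees
p = 58 / 213
p = 0.2723

0.2723


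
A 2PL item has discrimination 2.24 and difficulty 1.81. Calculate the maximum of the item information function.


For 2PL, max info at theta = b = 1.81
I_max = a^2 / 4 = 2.24^2 / 4
= 5.0176 / 4
I_max = 1.2544

1.2544


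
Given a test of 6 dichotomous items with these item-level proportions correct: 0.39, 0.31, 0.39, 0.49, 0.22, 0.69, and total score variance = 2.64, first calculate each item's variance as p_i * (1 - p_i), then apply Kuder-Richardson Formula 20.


For each item, compute p_i * q_i:
  Item 1: 0.39 * 0.61 = 0.2379
  Item 2: 0.31 * 0.69 = 0.2139
  Item 3: 0.39 * 0.61 = 0.2379
  Item 4: 0.49 * 0.51 = 0.2499
  Item 5: 0.22 * 0.78 = 0.1716
  Item 6: 0.69 * 0.31 = 0.2139
Sum(p_i * q_i) = 0.2379 + 0.2139 + 0.2379 + 0.2499 + 0.1716 + 0.2139 = 1.3251
KR-20 = (k/(k-1)) * (1 - Sum(p_i*q_i) / Var_total)
= (6/5) * (1 - 1.3251/2.64)
= 1.2 * 0.4981
KR-20 = 0.5977

0.5977


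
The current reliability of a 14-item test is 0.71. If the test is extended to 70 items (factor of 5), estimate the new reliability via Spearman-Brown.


r_new = (n * rxx) / (1 + (n-1) * rxx)
r_new = (5 * 0.71) / (1 + 4 * 0.71)
r_new = 3.55 / 3.84
r_new = 0.9245

0.9245


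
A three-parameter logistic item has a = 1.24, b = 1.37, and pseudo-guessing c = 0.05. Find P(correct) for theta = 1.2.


logit = 1.24*(1.2 - 1.37) = -0.2108
P* = 1/(1 + exp(--0.2108)) = 0.4475
P = 0.05 + (1 - 0.05) * 0.4475
P = 0.4751

0.4751


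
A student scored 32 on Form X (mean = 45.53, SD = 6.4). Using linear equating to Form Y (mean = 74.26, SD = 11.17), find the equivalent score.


slope = SD_Y / SD_X = 11.17 / 6.4 ~ 1.7453
intercept = mean_Y - slope * mean_X = 74.26 - (11.17 / 6.4) * 45.53 ~ -5.2041
Y = slope * X + intercept. To avoid rounding drift from the rounded slope/intercept, evaluate the equivalent form Y = mean_Y + SD_Y * (X - mean_X) / SD_X at full precision:
Y = 74.26 + 11.17 * (32 - 45.53) / 6.4
Y = 74.26 - 11.17 * 13.53 / 6.4
Y = 74.26 - 151.1301 / 6.4
Y = 74.26 - 23.6141
Y = 50.6459

50.6459


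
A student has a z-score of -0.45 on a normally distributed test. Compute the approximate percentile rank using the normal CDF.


CDF(z) = 0.5 * (1 + erf(z/sqrt(2)))
erf(-0.3182) = -0.3473
CDF = 0.3264
Percentile rank = 0.3264 * 100 = 32.64

32.64


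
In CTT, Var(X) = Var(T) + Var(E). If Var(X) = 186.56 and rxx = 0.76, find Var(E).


var_true = rxx * var_obs = 0.76 * 186.56 = 141.7856
var_error = var_obs - var_true
var_error = 186.56 - 141.7856
var_error = 44.7744

44.7744


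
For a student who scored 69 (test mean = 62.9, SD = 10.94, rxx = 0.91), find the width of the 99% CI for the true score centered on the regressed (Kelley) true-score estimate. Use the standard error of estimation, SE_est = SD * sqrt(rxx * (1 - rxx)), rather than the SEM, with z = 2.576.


True score estimate = 0.91*69 + 0.09*62.9 = 68.451
SE_est = SD * sqrt(rxx * (1 - rxx)) = 10.94 * sqrt(0.91 * 0.09) = 10.94 * sqrt(0.0819) = 3.130828
CI = T_est +/- z * SE_est, so width = 2 * z * SE_est = 2 * 2.576 * 3.130828
Width = 16.13

16.13


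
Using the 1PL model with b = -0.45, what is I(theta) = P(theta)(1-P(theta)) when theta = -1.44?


P = 1/(1+exp(-(-1.44--0.45))) = 0.2709
I = P*(1-P) = 0.2709 * 0.7291
I = 0.1975

0.1975


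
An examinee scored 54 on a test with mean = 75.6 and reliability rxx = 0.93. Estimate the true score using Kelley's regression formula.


T_est = rxx * X + (1 - rxx) * mean
T_est = 0.93 * 54 + 0.07 * 75.6
T_est = 50.22 + 5.292
T_est = 55.512

55.512


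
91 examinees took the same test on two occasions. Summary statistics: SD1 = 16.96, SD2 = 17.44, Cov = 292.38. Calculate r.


r = cov(X,Y) / (SD_X * SD_Y)
r = 292.38 / (16.96 * 17.44)
r = 292.38 / 295.7824
r = 0.9885

0.9885


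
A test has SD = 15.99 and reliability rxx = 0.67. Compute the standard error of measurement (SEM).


SEM = SD * sqrt(1 - rxx)
SEM = 15.99 * sqrt(1 - 0.67)
SEM = 15.99 * sqrt(0.33) = 15.99 * 0.574456
SEM = 9.1856

9.1856


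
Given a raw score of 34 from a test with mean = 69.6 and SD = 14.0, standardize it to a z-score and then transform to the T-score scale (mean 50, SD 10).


z = (X - mean) / SD = (34 - 69.6) / 14.0
z = -35.6 / 14.0
z = -2.5429
T-score = T = 50 + 10z
Carry z at full precision (z = -35.6 / 14.0) into the conversion:
T-score = 50 + 10 * (-35.6 / 14.0) = 50 + -356 / 14.0
T-score = 50 + -25.4286
T-score = 24.5714

24.5714


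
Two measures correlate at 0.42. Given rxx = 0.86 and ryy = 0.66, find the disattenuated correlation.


r_corrected = rxy / sqrt(rxx * ryy)
= 0.42 / sqrt(0.86 * 0.66)
= 0.42 / sqrt(0.5676)
= 0.42 / 0.753392
r_corrected = 0.5575

0.5575


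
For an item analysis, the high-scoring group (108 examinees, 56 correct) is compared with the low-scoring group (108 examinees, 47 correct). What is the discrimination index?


p_upper = 56/108 = 0.5185
p_lower = 47/108 = 0.4352
D = 0.5185 - 0.4352 = 0.0833

0.0833


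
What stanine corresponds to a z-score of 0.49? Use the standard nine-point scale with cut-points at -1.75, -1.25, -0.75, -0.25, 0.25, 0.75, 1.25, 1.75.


Stanine boundaries: [-1.75, -1.25, -0.75, -0.25, 0.25, 0.75, 1.25, 1.75]
z = 0.49
Check each boundary:
  z >= -1.75 -> could be stanine 2
  z >= -1.25 -> could be stanine 3
  z >= -0.75 -> could be stanine 4
  z >= -0.25 -> could be stanine 5
  z >= 0.25 -> could be stanine 6
  z < 0.75
  z < 1.25
  z < 1.75
Highest qualifying boundary gives stanine = 6

6


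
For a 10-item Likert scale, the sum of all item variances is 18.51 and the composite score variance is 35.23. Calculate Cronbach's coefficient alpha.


alpha = (k/(k-1)) * (1 - sum(si^2)/s_total^2)
= (10/9) * (1 - 18.51/35.23)
alpha = 0.5273

0.5273


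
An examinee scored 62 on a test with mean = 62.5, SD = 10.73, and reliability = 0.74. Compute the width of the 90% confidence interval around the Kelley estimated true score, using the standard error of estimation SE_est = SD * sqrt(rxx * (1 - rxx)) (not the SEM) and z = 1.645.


True score estimate = 0.74*62 + 0.26*62.5 = 62.13
SE_est = SD * sqrt(rxx * (1 - rxx)) = 10.73 * sqrt(0.74 * 0.26) = 10.73 * sqrt(0.1924) = 4.706545
CI = T_est +/- z * SE_est, so width = 2 * z * SE_est = 2 * 1.645 * 4.706545
Width = 15.4845

15.4845


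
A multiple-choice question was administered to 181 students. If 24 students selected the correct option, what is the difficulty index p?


Item difficulty p = number correct / total examinees
p = 24 / 181
p = 0.1326

0.1326


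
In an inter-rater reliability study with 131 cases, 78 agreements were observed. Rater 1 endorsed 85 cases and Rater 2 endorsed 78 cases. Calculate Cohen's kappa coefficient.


P_o = 78/131 = 0.59542
P_e = (85*78 + 46*53) / 17161 = 0.528407
kappa = (P_o - P_e) / (1 - P_e)
kappa = (0.59542 - 0.528407) / (1 - 0.528407)
kappa = 0.1421

0.1421


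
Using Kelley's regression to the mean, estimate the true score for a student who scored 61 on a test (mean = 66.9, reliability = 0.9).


T_est = rxx * X + (1 - rxx) * mean
T_est = 0.9 * 61 + 0.1 * 66.9
T_est = 54.9 + 6.69
T_est = 61.59

61.59


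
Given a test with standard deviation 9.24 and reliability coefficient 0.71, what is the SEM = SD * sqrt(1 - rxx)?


SEM = SD * sqrt(1 - rxx)
SEM = 9.24 * sqrt(1 - 0.71)
SEM = 9.24 * sqrt(0.29) = 9.24 * 0.538516
SEM = 4.9759

4.9759


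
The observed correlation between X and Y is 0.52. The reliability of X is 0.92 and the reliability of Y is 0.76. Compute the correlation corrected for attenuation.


r_corrected = rxy / sqrt(rxx * ryy)
= 0.52 / sqrt(0.92 * 0.76)
= 0.52 / sqrt(0.6992)
= 0.52 / 0.836182
r_corrected = 0.6219

0.6219


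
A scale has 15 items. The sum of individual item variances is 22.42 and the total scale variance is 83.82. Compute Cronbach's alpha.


alpha = (k/(k-1)) * (1 - sum(si^2)/s_total^2)
= (15/14) * (1 - 22.42/83.82)
alpha = 0.7848

0.7848


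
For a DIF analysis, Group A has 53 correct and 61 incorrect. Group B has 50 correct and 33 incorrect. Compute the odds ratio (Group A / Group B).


Odds_A = 53/61 = 0.8689
Odds_B = 50/33 = 1.5152
OR = Odds_A / Odds_B = 0.8689 / 1.5152
Exactly, OR = (53 * 33) / (61 * 50) = 1749 / 3050
OR = 0.5734

0.5734


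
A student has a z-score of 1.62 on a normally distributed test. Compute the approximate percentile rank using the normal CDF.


CDF(z) = 0.5 * (1 + erf(z/sqrt(2)))
erf(1.1455) = 0.8948
CDF = 0.9474
Percentile rank = 0.9474 * 100 = 94.74

94.74


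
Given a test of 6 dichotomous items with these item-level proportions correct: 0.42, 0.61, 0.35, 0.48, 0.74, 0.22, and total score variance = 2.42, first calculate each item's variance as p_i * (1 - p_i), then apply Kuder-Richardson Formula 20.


For each item, compute p_i * q_i:
  Item 1: 0.42 * 0.58 = 0.2436
  Item 2: 0.61 * 0.39 = 0.2379
  Item 3: 0.35 * 0.65 = 0.2275
  Item 4: 0.48 * 0.52 = 0.2496
  Item 5: 0.74 * 0.26 = 0.1924
  Item 6: 0.22 * 0.78 = 0.1716
Sum(p_i * q_i) = 0.2436 + 0.2379 + 0.2275 + 0.2496 + 0.1924 + 0.1716 = 1.3226
KR-20 = (k/(k-1)) * (1 - Sum(p_i*q_i) / Var_total)
= (6/5) * (1 - 1.3226/2.42)
= 1.2 * 0.4535
KR-20 = 0.5442

0.5442


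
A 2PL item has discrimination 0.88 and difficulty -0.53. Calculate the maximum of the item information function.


For 2PL, max info at theta = b = -0.53
I_max = a^2 / 4 = 0.88^2 / 4
= 0.7744 / 4
I_max = 0.1936

0.1936


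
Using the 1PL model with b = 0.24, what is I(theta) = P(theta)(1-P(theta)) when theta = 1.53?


P = 1/(1+exp(-(1.53-0.24))) = 0.7841
I = P*(1-P) = 0.7841 * 0.2159
I = 0.1693

0.1693


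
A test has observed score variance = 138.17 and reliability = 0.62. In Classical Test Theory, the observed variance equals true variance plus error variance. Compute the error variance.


var_true = rxx * var_obs = 0.62 * 138.17 = 85.6654
var_error = var_obs - var_true
var_error = 138.17 - 85.6654
var_error = 52.5046

52.5046


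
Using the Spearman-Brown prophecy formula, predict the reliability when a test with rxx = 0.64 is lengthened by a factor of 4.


r_new = (n * rxx) / (1 + (n-1) * rxx)
r_new = (4 * 0.64) / (1 + 3 * 0.64)
r_new = 2.56 / 2.92
r_new = 0.8767

0.8767


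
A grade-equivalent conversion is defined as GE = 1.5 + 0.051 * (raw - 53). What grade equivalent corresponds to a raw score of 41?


raw - median = 41 - 53 = -12
slope * diff = 0.051 * -12 = -0.612
GE = 1.5 + -0.612
GE = 0.888

0.888


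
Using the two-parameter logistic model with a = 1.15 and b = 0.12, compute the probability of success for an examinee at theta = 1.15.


a*(theta - b) = 1.15 * (1.15 - 0.12) = 1.1845
exp(-1.1845) = 0.3059
P = 1 / (1 + 0.3059)
P = 0.7658

0.7658


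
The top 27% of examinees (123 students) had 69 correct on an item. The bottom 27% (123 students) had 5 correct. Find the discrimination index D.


p_upper = 69/123 = 0.561
p_lower = 5/123 = 0.0407
D = 0.561 - 0.0407 = 0.5203

0.5203


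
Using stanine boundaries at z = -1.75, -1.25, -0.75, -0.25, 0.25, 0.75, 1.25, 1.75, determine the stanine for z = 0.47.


Stanine boundaries: [-1.75, -1.25, -0.75, -0.25, 0.25, 0.75, 1.25, 1.75]
z = 0.47
Check each boundary:
  z >= -1.75 -> could be stanine 2
  z >= -1.25 -> could be stanine 3
  z >= -0.75 -> could be stanine 4
  z >= -0.25 -> could be stanine 5
  z >= 0.25 -> could be stanine 6
  z < 0.75
  z < 1.25
  z < 1.75
Highest qualifying boundary gives stanine = 6

6


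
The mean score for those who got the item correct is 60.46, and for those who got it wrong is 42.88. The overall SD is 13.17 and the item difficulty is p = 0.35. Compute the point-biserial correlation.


q = 1 - p = 0.65
rpb = ((M1 - M0) / SD) * sqrt(p * q)
rpb = ((60.46 - 42.88) / 13.17) * sqrt(0.35 * 0.65)
rpb = 0.6367

0.6367


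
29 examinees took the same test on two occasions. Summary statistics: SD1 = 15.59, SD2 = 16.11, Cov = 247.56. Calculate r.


r = cov(X,Y) / (SD_X * SD_Y)
r = 247.56 / (15.59 * 16.11)
r = 247.56 / 251.1549
r = 0.9857

0.9857


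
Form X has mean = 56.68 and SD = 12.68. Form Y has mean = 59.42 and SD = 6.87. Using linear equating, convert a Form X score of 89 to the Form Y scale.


slope = SD_Y / SD_X = 6.87 / 12.68 ~ 0.5418
intercept = mean_Y - slope * mean_X = 59.42 - (6.87 / 12.68) * 56.68 ~ 28.7109
Y = slope * X + intercept. To avoid rounding drift from the rounded slope/intercept, evaluate the equivalent form Y = mean_Y + SD_Y * (X - mean_X) / SD_X at full precision:
Y = 59.42 + 6.87 * (89 - 56.68) / 12.68
Y = 59.42 + 6.87 * 32.32 / 12.68
Y = 59.42 + 222.0384 / 12.68
Y = 59.42 + 17.5109
Y = 76.9309

76.9309


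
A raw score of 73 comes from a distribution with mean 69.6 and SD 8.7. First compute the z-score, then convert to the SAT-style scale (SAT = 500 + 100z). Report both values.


z = (X - mean) / SD = (73 - 69.6) / 8.7
z = 3.4 / 8.7
z = 0.3908
SAT-scale = SAT = 500 + 100z
Carry z at full precision (z = 3.4 / 8.7) into the conversion:
SAT-scale = 500 + 100 * (3.4 / 8.7) = 500 + 340 / 8.7
SAT-scale = 500 + 39.0805
SAT-scale = 539.0805

539.0805


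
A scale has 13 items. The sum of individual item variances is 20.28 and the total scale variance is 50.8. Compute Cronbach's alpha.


alpha = (k/(k-1)) * (1 - sum(si^2)/s_total^2)
= (13/12) * (1 - 20.28/50.8)
alpha = 0.6509

0.6509


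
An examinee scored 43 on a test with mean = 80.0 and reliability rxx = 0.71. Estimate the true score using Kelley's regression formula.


T_est = rxx * X + (1 - rxx) * mean
T_est = 0.71 * 43 + 0.29 * 80.0
T_est = 30.53 + 23.2
T_est = 53.73

53.73


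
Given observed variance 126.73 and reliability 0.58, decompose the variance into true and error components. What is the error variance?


var_true = rxx * var_obs = 0.58 * 126.73 = 73.5034
var_error = var_obs - var_true
var_error = 126.73 - 73.5034
var_error = 53.2266

53.2266


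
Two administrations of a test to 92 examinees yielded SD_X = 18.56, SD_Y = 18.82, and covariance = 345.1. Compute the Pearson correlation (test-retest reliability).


r = cov(X,Y) / (SD_X * SD_Y)
r = 345.1 / (18.56 * 18.82)
r = 345.1 / 349.2992
r = 0.988

0.988


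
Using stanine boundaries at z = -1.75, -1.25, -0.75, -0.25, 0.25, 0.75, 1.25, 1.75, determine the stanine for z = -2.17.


Stanine boundaries: [-1.75, -1.25, -0.75, -0.25, 0.25, 0.75, 1.25, 1.75]
z = -2.17
Check each boundary:
  z < -1.75
  z < -1.25
  z < -0.75
  z < -0.25
  z < 0.25
  z < 0.75
  z < 1.25
  z < 1.75
Highest qualifying boundary gives stanine = 1

1


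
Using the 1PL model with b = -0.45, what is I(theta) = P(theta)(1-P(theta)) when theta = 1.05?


P = 1/(1+exp(-(1.05--0.45))) = 0.8176
I = P*(1-P) = 0.8176 * 0.1824
I = 0.1491

0.1491


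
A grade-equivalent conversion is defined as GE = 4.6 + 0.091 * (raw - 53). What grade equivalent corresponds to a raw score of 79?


raw - median = 79 - 53 = 26
slope * diff = 0.091 * 26 = 2.366
GE = 4.6 + 2.366
GE = 6.966

6.966


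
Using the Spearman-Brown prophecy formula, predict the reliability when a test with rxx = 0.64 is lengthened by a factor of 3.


r_new = (n * rxx) / (1 + (n-1) * rxx)
r_new = (3 * 0.64) / (1 + 2 * 0.64)
r_new = 1.92 / 2.28
r_new = 0.8421

0.8421


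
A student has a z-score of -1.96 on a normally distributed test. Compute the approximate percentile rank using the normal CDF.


CDF(z) = 0.5 * (1 + erf(z/sqrt(2)))
erf(-1.3859) = -0.95
CDF = 0.025
Percentile rank = 0.025 * 100 = 2.5

2.5


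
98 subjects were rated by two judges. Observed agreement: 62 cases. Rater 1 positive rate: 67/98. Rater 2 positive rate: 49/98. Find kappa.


P_o = 62/98 = 0.632653
P_e = (67*49 + 31*49) / 9604 = 0.5
kappa = (P_o - P_e) / (1 - P_e)
kappa = (0.632653 - 0.5) / (1 - 0.5)
kappa = 0.2653

0.2653


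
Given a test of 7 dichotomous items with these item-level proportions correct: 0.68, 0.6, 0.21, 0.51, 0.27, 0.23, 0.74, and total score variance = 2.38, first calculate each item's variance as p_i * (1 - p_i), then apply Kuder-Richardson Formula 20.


For each item, compute p_i * q_i:
  Item 1: 0.68 * 0.32 = 0.2176
  Item 2: 0.6 * 0.4 = 0.24
  Item 3: 0.21 * 0.79 = 0.1659
  Item 4: 0.51 * 0.49 = 0.2499
  Item 5: 0.27 * 0.73 = 0.1971
  Item 6: 0.23 * 0.77 = 0.1771
  Item 7: 0.74 * 0.26 = 0.1924
Sum(p_i * q_i) = 0.2176 + 0.24 + 0.1659 + 0.2499 + 0.1971 + 0.1771 + 0.1924 = 1.44
KR-20 = (k/(k-1)) * (1 - Sum(p_i*q_i) / Var_total)
= (7/6) * (1 - 1.44/2.38)
= 1.1667 * 0.395
KR-20 = 0.4608

0.4608


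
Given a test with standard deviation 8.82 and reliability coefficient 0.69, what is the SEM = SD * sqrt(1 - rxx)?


SEM = SD * sqrt(1 - rxx)
SEM = 8.82 * sqrt(1 - 0.69)
SEM = 8.82 * sqrt(0.31) = 8.82 * 0.556776
SEM = 4.9108

4.9108


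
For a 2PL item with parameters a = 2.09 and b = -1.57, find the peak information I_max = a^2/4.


For 2PL, max info at theta = b = -1.57
I_max = a^2 / 4 = 2.09^2 / 4
= 4.3681 / 4
I_max = 1.092

1.092


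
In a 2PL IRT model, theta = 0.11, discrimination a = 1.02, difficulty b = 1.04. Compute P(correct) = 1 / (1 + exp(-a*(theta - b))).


a*(theta - b) = 1.02 * (0.11 - 1.04) = -0.9486
exp(--0.9486) = 2.5821
P = 1 / (1 + 2.5821)
P = 0.2792

0.2792


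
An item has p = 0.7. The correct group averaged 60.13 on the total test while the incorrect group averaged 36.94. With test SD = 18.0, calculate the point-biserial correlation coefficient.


q = 1 - p = 0.3
rpb = ((M1 - M0) / SD) * sqrt(p * q)
rpb = ((60.13 - 36.94) / 18.0) * sqrt(0.7 * 0.3)
rpb = 0.5904

0.5904


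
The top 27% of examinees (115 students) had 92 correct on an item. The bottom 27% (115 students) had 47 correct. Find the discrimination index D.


p_upper = 92/115 = 0.8
p_lower = 47/115 = 0.4087
D = 0.8 - 0.4087 = 0.3913

0.3913


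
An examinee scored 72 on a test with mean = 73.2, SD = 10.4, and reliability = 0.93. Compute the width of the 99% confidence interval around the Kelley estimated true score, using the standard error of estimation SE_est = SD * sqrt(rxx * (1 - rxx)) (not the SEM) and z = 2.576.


True score estimate = 0.93*72 + 0.07*73.2 = 72.084
SE_est = SD * sqrt(rxx * (1 - rxx)) = 10.4 * sqrt(0.93 * 0.07) = 10.4 * sqrt(0.0651) = 2.653529
CI = T_est +/- z * SE_est, so width = 2 * z * SE_est = 2 * 2.576 * 2.653529
Width = 13.671

13.671


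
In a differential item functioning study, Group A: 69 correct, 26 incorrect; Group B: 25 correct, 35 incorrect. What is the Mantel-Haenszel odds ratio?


Odds_A = 69/26 = 2.6538
Odds_B = 25/35 = 0.7143
OR = Odds_A / Odds_B = 2.6538 / 0.7143
Exactly, OR = (69 * 35) / (26 * 25) = 2415 / 650
OR = 3.7154

3.7154


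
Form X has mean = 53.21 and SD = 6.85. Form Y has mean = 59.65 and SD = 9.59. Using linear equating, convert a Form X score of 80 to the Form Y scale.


slope = SD_Y / SD_X = 9.59 / 6.85 ~ 1.4
intercept = mean_Y - slope * mean_X = 59.65 - (9.59 / 6.85) * 53.21 ~ -14.844
Y = slope * X + intercept. To avoid rounding drift from the rounded slope/intercept, evaluate the equivalent form Y = mean_Y + SD_Y * (X - mean_X) / SD_X at full precision:
Y = 59.65 + 9.59 * (80 - 53.21) / 6.85
Y = 59.65 + 9.59 * 26.79 / 6.85
Y = 59.65 + 256.9161 / 6.85
Y = 59.65 + 37.506
Y = 97.156

97.156


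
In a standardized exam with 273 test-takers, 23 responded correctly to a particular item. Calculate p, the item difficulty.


Item difficulty p = number correct / total examinees
p = 23 / 273
p = 0.0842

0.0842


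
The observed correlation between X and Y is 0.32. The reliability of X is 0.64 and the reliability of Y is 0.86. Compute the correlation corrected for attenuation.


r_corrected = rxy / sqrt(rxx * ryy)
= 0.32 / sqrt(0.64 * 0.86)
= 0.32 / sqrt(0.5504)
= 0.32 / 0.741889
r_corrected = 0.4313

0.4313


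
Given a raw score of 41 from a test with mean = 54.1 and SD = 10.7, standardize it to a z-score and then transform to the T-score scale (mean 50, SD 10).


z = (X - mean) / SD = (41 - 54.1) / 10.7
z = -13.1 / 10.7
z = -1.2243
T-score = T = 50 + 10z
Carry z at full precision (z = -13.1 / 10.7) into the conversion:
T-score = 50 + 10 * (-13.1 / 10.7) = 50 + -131 / 10.7
T-score = 50 + -12.243
T-score = 37.757

37.757


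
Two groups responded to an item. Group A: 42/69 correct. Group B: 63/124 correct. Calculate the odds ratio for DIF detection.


Odds_A = 42/27 = 1.5556
Odds_B = 63/61 = 1.0328
OR = Odds_A / Odds_B = 1.5556 / 1.0328
Exactly, OR = (42 * 61) / (27 * 63) = 2562 / 1701
OR = 1.5062

1.5062


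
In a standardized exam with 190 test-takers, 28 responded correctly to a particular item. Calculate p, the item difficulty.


Item difficulty p = number correct / total examinees
p = 28 / 190
p = 0.1474

0.1474


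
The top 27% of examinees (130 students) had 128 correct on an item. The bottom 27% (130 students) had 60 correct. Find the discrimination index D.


p_upper = 128/130 = 0.9846
p_lower = 60/130 = 0.4615
D = 0.9846 - 0.4615 = 0.5231

0.5231


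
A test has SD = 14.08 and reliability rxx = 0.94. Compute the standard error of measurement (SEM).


SEM = SD * sqrt(1 - rxx)
SEM = 14.08 * sqrt(1 - 0.94)
SEM = 14.08 * sqrt(0.06) = 14.08 * 0.244949
SEM = 3.4489

3.4489


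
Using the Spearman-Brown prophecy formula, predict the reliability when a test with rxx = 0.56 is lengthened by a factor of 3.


r_new = (n * rxx) / (1 + (n-1) * rxx)
r_new = (3 * 0.56) / (1 + 2 * 0.56)
r_new = 1.68 / 2.12
r_new = 0.7925

0.7925


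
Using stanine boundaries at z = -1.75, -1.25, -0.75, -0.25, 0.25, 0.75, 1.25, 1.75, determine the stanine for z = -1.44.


Stanine boundaries: [-1.75, -1.25, -0.75, -0.25, 0.25, 0.75, 1.25, 1.75]
z = -1.44
Check each boundary:
  z >= -1.75 -> could be stanine 2
  z < -1.25
  z < -0.75
  z < -0.25
  z < 0.25
  z < 0.75
  z < 1.25
  z < 1.75
Highest qualifying boundary gives stanine = 2

2


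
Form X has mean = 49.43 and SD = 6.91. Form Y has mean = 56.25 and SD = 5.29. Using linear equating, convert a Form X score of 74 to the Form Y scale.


slope = SD_Y / SD_X = 5.29 / 6.91 ~ 0.7656
intercept = mean_Y - slope * mean_X = 56.25 - (5.29 / 6.91) * 49.43 ~ 18.4085
Y = slope * X + intercept. To avoid rounding drift from the rounded slope/intercept, evaluate the equivalent form Y = mean_Y + SD_Y * (X - mean_X) / SD_X at full precision:
Y = 56.25 + 5.29 * (74 - 49.43) / 6.91
Y = 56.25 + 5.29 * 24.57 / 6.91
Y = 56.25 + 129.9753 / 6.91
Y = 56.25 + 18.8097
Y = 75.0597

75.0597


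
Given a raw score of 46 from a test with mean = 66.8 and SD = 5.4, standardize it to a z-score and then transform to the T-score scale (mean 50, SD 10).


z = (X - mean) / SD = (46 - 66.8) / 5.4
z = -20.8 / 5.4
z = -3.8519
T-score = T = 50 + 10z
Carry z at full precision (z = -20.8 / 5.4) into the conversion:
T-score = 50 + 10 * (-20.8 / 5.4) = 50 + -208 / 5.4
T-score = 50 + -38.5185
T-score = 11.4815

11.4815


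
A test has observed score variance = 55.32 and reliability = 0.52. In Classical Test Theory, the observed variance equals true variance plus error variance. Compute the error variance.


var_true = rxx * var_obs = 0.52 * 55.32 = 28.7664
var_error = var_obs - var_true
var_error = 55.32 - 28.7664
var_error = 26.5536

26.5536


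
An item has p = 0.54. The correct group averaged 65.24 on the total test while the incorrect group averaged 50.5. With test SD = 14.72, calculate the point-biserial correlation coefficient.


q = 1 - p = 0.46
rpb = ((M1 - M0) / SD) * sqrt(p * q)
rpb = ((65.24 - 50.5) / 14.72) * sqrt(0.54 * 0.46)
rpb = 0.4991

0.4991


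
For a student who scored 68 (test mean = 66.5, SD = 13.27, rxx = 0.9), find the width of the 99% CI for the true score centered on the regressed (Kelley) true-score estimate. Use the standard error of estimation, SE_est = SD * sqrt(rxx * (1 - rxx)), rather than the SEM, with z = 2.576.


True score estimate = 0.9*68 + 0.1*66.5 = 67.85
SE_est = SD * sqrt(rxx * (1 - rxx)) = 13.27 * sqrt(0.9 * 0.1) = 13.27 * sqrt(0.09) = 3.981
CI = T_est +/- z * SE_est, so width = 2 * z * SE_est = 2 * 2.576 * 3.981
Width = 20.5101

20.5101


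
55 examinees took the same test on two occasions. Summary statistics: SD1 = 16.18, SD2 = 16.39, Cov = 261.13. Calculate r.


r = cov(X,Y) / (SD_X * SD_Y)
r = 261.13 / (16.18 * 16.39)
r = 261.13 / 265.1902
r = 0.9847

0.9847


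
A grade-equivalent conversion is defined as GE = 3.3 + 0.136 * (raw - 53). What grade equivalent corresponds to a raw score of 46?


raw - median = 46 - 53 = -7
slope * diff = 0.136 * -7 = -0.952
GE = 3.3 + -0.952
GE = 2.348

2.348


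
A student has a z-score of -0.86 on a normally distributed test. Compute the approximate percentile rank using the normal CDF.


CDF(z) = 0.5 * (1 + erf(z/sqrt(2)))
erf(-0.6081) = -0.6102
CDF = 0.1949
Percentile rank = 0.1949 * 100 = 19.49

19.49


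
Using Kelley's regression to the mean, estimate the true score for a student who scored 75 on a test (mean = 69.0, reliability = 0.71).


T_est = rxx * X + (1 - rxx) * mean
T_est = 0.71 * 75 + 0.29 * 69.0
T_est = 53.25 + 20.01
T_est = 73.26

73.26


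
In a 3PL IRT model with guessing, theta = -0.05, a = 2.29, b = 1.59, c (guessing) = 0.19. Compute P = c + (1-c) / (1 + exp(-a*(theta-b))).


logit = 2.29*(-0.05 - 1.59) = -3.7556
P* = 1/(1 + exp(--3.7556)) = 0.0229
P = 0.19 + (1 - 0.19) * 0.0229
P = 0.2085

0.2085


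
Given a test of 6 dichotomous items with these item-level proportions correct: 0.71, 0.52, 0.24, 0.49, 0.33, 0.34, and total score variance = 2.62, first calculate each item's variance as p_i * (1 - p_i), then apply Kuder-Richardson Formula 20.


For each item, compute p_i * q_i:
  Item 1: 0.71 * 0.29 = 0.2059
  Item 2: 0.52 * 0.48 = 0.2496
  Item 3: 0.24 * 0.76 = 0.1824
  Item 4: 0.49 * 0.51 = 0.2499
  Item 5: 0.33 * 0.67 = 0.2211
  Item 6: 0.34 * 0.66 = 0.2244
Sum(p_i * q_i) = 0.2059 + 0.2496 + 0.1824 + 0.2499 + 0.2211 + 0.2244 = 1.3333
KR-20 = (k/(k-1)) * (1 - Sum(p_i*q_i) / Var_total)
= (6/5) * (1 - 1.3333/2.62)
= 1.2 * 0.4911
KR-20 = 0.5893

0.5893


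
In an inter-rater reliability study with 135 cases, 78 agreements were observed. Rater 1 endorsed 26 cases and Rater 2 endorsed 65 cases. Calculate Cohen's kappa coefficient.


P_o = 78/135 = 0.577778
P_e = (26*65 + 109*70) / 18225 = 0.511385
kappa = (P_o - P_e) / (1 - P_e)
kappa = (0.577778 - 0.511385) / (1 - 0.511385)
kappa = 0.1359

0.1359


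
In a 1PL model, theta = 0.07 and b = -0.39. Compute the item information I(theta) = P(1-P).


P = 1/(1+exp(-(0.07--0.39))) = 0.613
I = P*(1-P) = 0.613 * 0.387
I = 0.2372

0.2372


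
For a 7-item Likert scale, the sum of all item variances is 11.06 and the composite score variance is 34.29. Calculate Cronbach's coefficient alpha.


alpha = (k/(k-1)) * (1 - sum(si^2)/s_total^2)
= (7/6) * (1 - 11.06/34.29)
alpha = 0.7904

0.7904


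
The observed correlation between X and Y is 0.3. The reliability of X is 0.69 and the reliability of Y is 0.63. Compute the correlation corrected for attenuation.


r_corrected = rxy / sqrt(rxx * ryy)
= 0.3 / sqrt(0.69 * 0.63)
= 0.3 / sqrt(0.4347)
= 0.3 / 0.659318
r_corrected = 0.455

0.455


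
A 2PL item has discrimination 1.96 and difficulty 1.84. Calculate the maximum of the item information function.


For 2PL, max info at theta = b = 1.84
I_max = a^2 / 4 = 1.96^2 / 4
= 3.8416 / 4
I_max = 0.9604

0.9604


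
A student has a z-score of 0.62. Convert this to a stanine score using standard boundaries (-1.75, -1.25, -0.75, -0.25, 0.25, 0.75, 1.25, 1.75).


Stanine boundaries: [-1.75, -1.25, -0.75, -0.25, 0.25, 0.75, 1.25, 1.75]
z = 0.62
Check each boundary:
  z >= -1.75 -> could be stanine 2
  z >= -1.25 -> could be stanine 3
  z >= -0.75 -> could be stanine 4
  z >= -0.25 -> could be stanine 5
  z >= 0.25 -> could be stanine 6
  z < 0.75
  z < 1.25
  z < 1.75
Highest qualifying boundary gives stanine = 6

6


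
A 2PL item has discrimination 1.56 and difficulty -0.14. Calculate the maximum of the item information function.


For 2PL, max info at theta = b = -0.14
I_max = a^2 / 4 = 1.56^2 / 4
= 2.4336 / 4
I_max = 0.6084

0.6084


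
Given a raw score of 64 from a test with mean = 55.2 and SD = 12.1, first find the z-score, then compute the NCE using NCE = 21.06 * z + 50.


z = (X - mean) / SD = (64 - 55.2) / 12.1
z = 8.8 / 12.1
z = 0.7273
NCE = NCE = 21.06z + 50
Carry z at full precision (z = 8.8 / 12.1) into the conversion:
NCE = 21.06 * (8.8 / 12.1) + 50 = 185.328 / 12.1 + 50
NCE = 15.3164 + 50
NCE = 65.3164

65.3164


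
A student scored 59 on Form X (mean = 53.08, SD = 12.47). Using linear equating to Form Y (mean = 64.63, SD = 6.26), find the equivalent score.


slope = SD_Y / SD_X = 6.26 / 12.47 ~ 0.502
intercept = mean_Y - slope * mean_X = 64.63 - (6.26 / 12.47) * 53.08 ~ 37.9836
Y = slope * X + intercept. To avoid rounding drift from the rounded slope/intercept, evaluate the equivalent form Y = mean_Y + SD_Y * (X - mean_X) / SD_X at full precision:
Y = 64.63 + 6.26 * (59 - 53.08) / 12.47
Y = 64.63 + 6.26 * 5.92 / 12.47
Y = 64.63 + 37.0592 / 12.47
Y = 64.63 + 2.9719
Y = 67.6019

67.6019


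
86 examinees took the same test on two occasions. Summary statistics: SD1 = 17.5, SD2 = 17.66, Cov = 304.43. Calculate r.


r = cov(X,Y) / (SD_X * SD_Y)
r = 304.43 / (17.5 * 17.66)
r = 304.43 / 309.05
r = 0.9851

0.9851


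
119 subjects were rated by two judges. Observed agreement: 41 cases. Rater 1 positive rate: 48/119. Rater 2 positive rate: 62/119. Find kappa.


P_o = 41/119 = 0.344538
P_e = (48*62 + 71*57) / 14161 = 0.49594
kappa = (P_o - P_e) / (1 - P_e)
kappa = (0.344538 - 0.49594) / (1 - 0.49594)
kappa = -0.3004

-0.3004


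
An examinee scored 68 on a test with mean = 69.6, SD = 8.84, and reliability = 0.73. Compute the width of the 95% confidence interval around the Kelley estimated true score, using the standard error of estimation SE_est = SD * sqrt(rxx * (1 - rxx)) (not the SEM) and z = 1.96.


True score estimate = 0.73*68 + 0.27*69.6 = 68.432
SE_est = SD * sqrt(rxx * (1 - rxx)) = 8.84 * sqrt(0.73 * 0.27) = 8.84 * sqrt(0.1971) = 3.924602
CI = T_est +/- z * SE_est, so width = 2 * z * SE_est = 2 * 1.96 * 3.924602
Width = 15.3844

15.3844


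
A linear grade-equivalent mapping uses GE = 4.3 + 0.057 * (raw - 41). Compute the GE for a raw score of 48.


raw - median = 48 - 41 = 7
slope * diff = 0.057 * 7 = 0.399
GE = 4.3 + 0.399
GE = 4.699

4.699


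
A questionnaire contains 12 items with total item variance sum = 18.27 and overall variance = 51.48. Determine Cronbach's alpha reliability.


alpha = (k/(k-1)) * (1 - sum(si^2)/s_total^2)
= (12/11) * (1 - 18.27/51.48)
alpha = 0.7038

0.7038


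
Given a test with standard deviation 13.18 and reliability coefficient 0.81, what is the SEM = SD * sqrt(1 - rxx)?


SEM = SD * sqrt(1 - rxx)
SEM = 13.18 * sqrt(1 - 0.81)
SEM = 13.18 * sqrt(0.19) = 13.18 * 0.43589
SEM = 5.745

5.745


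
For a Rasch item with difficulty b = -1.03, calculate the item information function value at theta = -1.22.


P = 1/(1+exp(-(-1.22--1.03))) = 0.4526
I = P*(1-P) = 0.4526 * 0.5474
I = 0.2478

0.2478


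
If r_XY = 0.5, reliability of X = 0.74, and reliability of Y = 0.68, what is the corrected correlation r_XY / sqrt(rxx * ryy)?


r_corrected = rxy / sqrt(rxx * ryy)
= 0.5 / sqrt(0.74 * 0.68)
= 0.5 / sqrt(0.5032)
= 0.5 / 0.709366
r_corrected = 0.7049

0.7049


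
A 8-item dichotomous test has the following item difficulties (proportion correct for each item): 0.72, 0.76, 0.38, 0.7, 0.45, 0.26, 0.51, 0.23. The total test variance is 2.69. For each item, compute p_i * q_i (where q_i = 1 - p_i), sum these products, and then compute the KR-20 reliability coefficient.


For each item, compute p_i * q_i:
  Item 1: 0.72 * 0.28 = 0.2016
  Item 2: 0.76 * 0.24 = 0.1824
  Item 3: 0.38 * 0.62 = 0.2356
  Item 4: 0.7 * 0.3 = 0.21
  Item 5: 0.45 * 0.55 = 0.2475
  Item 6: 0.26 * 0.74 = 0.1924
  Item 7: 0.51 * 0.49 = 0.2499
  Item 8: 0.23 * 0.77 = 0.1771
Sum(p_i * q_i) = 0.2016 + 0.1824 + 0.2356 + 0.21 + 0.2475 + 0.1924 + 0.2499 + 0.1771 = 1.6965
KR-20 = (k/(k-1)) * (1 - Sum(p_i*q_i) / Var_total)
= (8/7) * (1 - 1.6965/2.69)
= 1.1429 * 0.3693
KR-20 = 0.4221

0.4221
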